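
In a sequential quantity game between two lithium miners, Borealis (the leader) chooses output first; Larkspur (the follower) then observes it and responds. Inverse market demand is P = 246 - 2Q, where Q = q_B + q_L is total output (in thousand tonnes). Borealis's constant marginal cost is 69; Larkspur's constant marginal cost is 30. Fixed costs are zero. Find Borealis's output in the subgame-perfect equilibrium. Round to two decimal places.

34.50

The follower Larkspur best-responds to any q_B: π_L = (246 - 2Q)q_L - 30q_L.
Setting the follower's marginal profit to zero, 216 - 2q_B - 4q_L = 0, i.e. q_L = (216 - 2q_B)/4.
Borealis substitutes q_L(q_B) into its own profit: π_B = q_B(246 - 2q_B - (216 - 2q_B)/2) - 69q_B = (138 - q_B)q_B - 69q_B.
Maximising: ∂π_B/∂q_B = 69 - 2q_B = 0, giving q_B = 69/2.
Then q_L = (216 - 2·(69/2))/4 = 147/4.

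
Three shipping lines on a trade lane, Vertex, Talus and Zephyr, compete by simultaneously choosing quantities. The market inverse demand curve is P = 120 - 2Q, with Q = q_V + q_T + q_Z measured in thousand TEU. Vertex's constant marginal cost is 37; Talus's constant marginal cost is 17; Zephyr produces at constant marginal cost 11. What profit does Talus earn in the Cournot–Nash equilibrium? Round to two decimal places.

427.78

Vertex's profit: π_V = (120 - 2Q)q_V - (37q_V). Setting ∂π_V/∂q_V = 0: 83 - 4q_V - 2(q_T + q_Z) = 0.
Talus's profit: π_T = (120 - 2Q)q_T - (17q_T). Setting ∂π_T/∂q_T = 0: 103 - 4q_T - 2(q_V + q_Z) = 0.
Zephyr's profit: π_Z = (120 - 2Q)q_Z - (11q_Z). Setting ∂π_Z/∂q_Z = 0: 109 - 4q_Z - 2(q_V + q_T) = 0.
Summing all 3 equations gives 295 − 8Q = 0, hence Q = 295/8.
Back-substituting: q_V = (83 − 295/4)/2 = 37/8, q_T = (103 − 295/4)/2 = 117/8, q_Z = (109 − 295/4)/2 = 141/8.
Price P = 120 - 2·(295/8) = 185/4.
Talus's profit: (185/4 - 17)·(117/8) = 427.7813.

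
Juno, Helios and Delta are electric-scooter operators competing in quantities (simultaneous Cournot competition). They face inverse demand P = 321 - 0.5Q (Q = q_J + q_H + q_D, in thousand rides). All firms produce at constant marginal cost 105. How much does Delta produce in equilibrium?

A representative firm's profit is π_i = q_i(321 - 0.5Q) - 105q_i.
Setting ∂π_i/∂q_i = 0 with rivals' quantities fixed: 216 - q_i - (1/2)·Σ_{j≠i} q_j = 0.
By symmetry each firm produces the same amount; substituting Σ_{j≠i} q_j = 2q_i yields q_i = 216/2 = 108.

108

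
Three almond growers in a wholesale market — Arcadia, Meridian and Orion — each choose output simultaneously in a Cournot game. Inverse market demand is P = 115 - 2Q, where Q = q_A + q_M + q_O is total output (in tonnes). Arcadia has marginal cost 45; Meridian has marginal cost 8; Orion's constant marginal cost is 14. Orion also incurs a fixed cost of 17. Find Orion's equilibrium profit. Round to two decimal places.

479.13

Arcadia's profit: π_A = (115 - 2Q)q_A - (45q_A). Setting ∂π_A/∂q_A = 0: 70 - 4q_A - 2(q_M + q_O) = 0.
Meridian's profit: π_M = (115 - 2Q)q_M - (8q_M). Setting ∂π_M/∂q_M = 0: 107 - 4q_M - 2(q_A + q_O) = 0.
Orion's profit: π_O = (115 - 2Q)q_O - (14q_O). Setting ∂π_O/∂q_O = 0: 101 - 4q_O - 2(q_A + q_M) = 0.
Adding the 3 first-order conditions: 278 − 8Q = 0, so Q = 139/4.
Back-substituting: q_A = (70 − 139/2)/2 = 1/4, q_M = (107 − 139/2)/2 = 75/4, q_O = (101 − 139/2)/2 = 63/4.
Price P = 115 - 2·(139/4) = 91/2.
Orion's profit: (91/2 - 14)·(63/4) - 17 = 479.1250.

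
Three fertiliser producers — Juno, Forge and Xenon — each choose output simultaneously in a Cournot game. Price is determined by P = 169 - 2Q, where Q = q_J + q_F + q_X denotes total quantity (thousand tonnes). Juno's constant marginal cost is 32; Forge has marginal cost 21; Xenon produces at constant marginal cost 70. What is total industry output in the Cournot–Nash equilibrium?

48

Juno's profit: π_J = (169 - 2Q)q_J - (32q_J). Setting ∂π_J/∂q_J = 0: 137 - 4q_J - 2(q_F + q_X) = 0.
Forge's first-order condition: 148 - 4q_F - 2(q_J + q_X) = 0.
Xenon's first-order condition: 99 - 4q_X - 2(q_J + q_F) = 0.
Adding the 3 first-order conditions: 384 − 8Q = 0, so Q = 48.
Back-substituting: q_J = (137 − 96)/2 = 41/2, q_F = (148 − 96)/2 = 26, q_X = (99 − 96)/2 = 3/2.
Total output Q = 41/2 + 26 + 3/2 = 48.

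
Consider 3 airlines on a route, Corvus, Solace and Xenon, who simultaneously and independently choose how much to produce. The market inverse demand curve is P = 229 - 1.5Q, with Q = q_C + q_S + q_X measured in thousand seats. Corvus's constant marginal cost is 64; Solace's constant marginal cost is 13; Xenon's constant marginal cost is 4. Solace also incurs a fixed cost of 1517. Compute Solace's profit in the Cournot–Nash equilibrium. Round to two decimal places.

1256.50

Corvus's profit: π_C = (229 - 1.5Q)q_C - (64q_C). Setting ∂π_C/∂q_C = 0: 165 - 3q_C - (3/2)(q_S + q_X) = 0.
Solace's profit: π_S = (229 - 1.5Q)q_S - (13q_S). Setting ∂π_S/∂q_S = 0: 216 - 3q_S - (3/2)(q_C + q_X) = 0.
Xenon's first-order condition: 225 - 3q_X - (3/2)(q_C + q_S) = 0.
Adding the 3 first-order conditions: 606 − 6Q = 0, so Q = 101.
Back-substituting: q_C = (165 − 303/2)/(3/2) = 9, q_S = (216 − 303/2)/(3/2) = 43, q_X = (225 − 303/2)/(3/2) = 49.
Price P = 229 - (3/2)·101 = 155/2.
Solace's profit: (155/2 - 13)·43 - 1517 = 1256.5000.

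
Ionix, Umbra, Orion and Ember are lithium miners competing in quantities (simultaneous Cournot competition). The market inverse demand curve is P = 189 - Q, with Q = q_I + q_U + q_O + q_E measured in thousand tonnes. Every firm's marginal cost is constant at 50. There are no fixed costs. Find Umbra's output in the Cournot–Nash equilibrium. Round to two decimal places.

Each firm earns π_i = (189 - Q)q_i - 50q_i.
First-order condition (treating rivals' output as given): 139 - 2q_i - Σ_{j≠i} q_j = 0.
By symmetry each firm produces the same amount; substituting Σ_{j≠i} q_j = 3q_i yields q_i = 139/5.

27.80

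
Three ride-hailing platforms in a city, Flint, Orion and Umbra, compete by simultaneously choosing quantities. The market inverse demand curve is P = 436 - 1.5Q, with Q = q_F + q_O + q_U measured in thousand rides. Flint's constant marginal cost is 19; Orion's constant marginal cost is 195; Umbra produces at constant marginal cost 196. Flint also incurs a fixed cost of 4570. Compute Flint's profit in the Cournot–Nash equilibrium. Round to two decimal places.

20134.17

Flint's profit: π_F = (436 - 1.5Q)q_F - (19q_F). Setting ∂π_F/∂q_F = 0: 417 - 3q_F - (3/2)(q_O + q_U) = 0.
Orion's profit: π_O = (436 - 1.5Q)q_O - (195q_O). Setting ∂π_O/∂q_O = 0: 241 - 3q_O - (3/2)(q_F + q_U) = 0.
Umbra's profit: π_U = (436 - 1.5Q)q_U - (196q_U). Setting ∂π_U/∂q_U = 0: 240 - 3q_U - (3/2)(q_F + q_O) = 0.
Adding the 3 conditions: 898 − 3Q − 3Q = 0, i.e. Q = 449/3.
Back-substituting: q_F = (417 − 449/2)/(3/2) = 385/3, q_O = (241 − 449/2)/(3/2) = 11, q_U = (240 − 449/2)/(3/2) = 31/3.
Price P = 436 - (3/2)·(449/3) = 423/2.
Flint's profit: (423/2 - 19)·(385/3) - 4570 = 20134.1667.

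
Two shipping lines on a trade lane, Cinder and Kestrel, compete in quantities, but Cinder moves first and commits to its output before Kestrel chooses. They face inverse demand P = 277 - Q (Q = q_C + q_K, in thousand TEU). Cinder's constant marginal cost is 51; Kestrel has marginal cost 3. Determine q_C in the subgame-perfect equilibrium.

The follower Kestrel best-responds to any q_C: π_K = (277 - Q)q_K - 3q_K.
∂π_K/∂q_K = 274 - q_C - 2q_K = 0 gives the reaction function q_K = (274 - q_C)/2.
Cinder substitutes q_K(q_C) into its own profit: π_C = q_C(277 - q_C - (274 - q_C)/2) - 51q_C = (140 - (1/2)q_C)q_C - 51q_C.
Leader FOC: 89 - q_C = 0, so q_C = 89.
Then q_K = (274 - 89)/2 = 185/2.

89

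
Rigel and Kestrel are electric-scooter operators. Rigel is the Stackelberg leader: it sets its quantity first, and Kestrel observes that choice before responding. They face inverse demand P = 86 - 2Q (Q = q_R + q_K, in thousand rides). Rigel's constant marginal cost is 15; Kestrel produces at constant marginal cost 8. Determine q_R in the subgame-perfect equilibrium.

16

The follower Kestrel best-responds to any q_R: π_K = (86 - 2Q)q_K - 8q_K.
∂π_K/∂q_K = 78 - 2q_R - 4q_K = 0 gives the reaction function q_K = (78 - 2q_R)/4.
Rigel substitutes q_K(q_R) into its own profit: π_R = q_R(86 - 2q_R - (78 - 2q_R)/2) - 15q_R = (47 - q_R)q_R - 15q_R.
Leader FOC: 32 - 2q_R = 0, so q_R = 16.
Then q_K = (78 - 2·16)/4 = 23/2.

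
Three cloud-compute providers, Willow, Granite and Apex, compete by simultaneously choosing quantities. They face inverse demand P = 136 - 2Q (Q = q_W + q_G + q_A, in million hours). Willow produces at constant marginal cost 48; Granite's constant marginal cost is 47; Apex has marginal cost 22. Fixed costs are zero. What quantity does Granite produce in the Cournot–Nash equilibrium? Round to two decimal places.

Willow's profit: π_W = (136 - 2Q)q_W - (48q_W). Setting ∂π_W/∂q_W = 0: 88 - 4q_W - 2(q_G + q_A) = 0.
Granite's profit: π_G = (136 - 2Q)q_G - (47q_G). Setting ∂π_G/∂q_G = 0: 89 - 4q_G - 2(q_W + q_A) = 0.
Apex's profit: π_A = (136 - 2Q)q_A - (22q_A). Setting ∂π_A/∂q_A = 0: 114 - 4q_A - 2(q_W + q_G) = 0.
Adding the 3 conditions: 291 − 4Q − 4Q = 0, i.e. Q = 291/8.
Back-substituting: q_W = (88 − 291/4)/2 = 61/8, q_G = (89 − 291/4)/2 = 65/8, q_A = (114 − 291/4)/2 = 165/8.

8.13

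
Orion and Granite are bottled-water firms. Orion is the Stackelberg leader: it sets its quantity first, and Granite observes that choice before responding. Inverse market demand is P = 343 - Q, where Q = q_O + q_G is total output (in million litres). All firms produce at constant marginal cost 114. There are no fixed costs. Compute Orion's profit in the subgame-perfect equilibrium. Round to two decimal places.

6555.13

The follower Granite best-responds to any q_O: π_G = (343 - Q)q_G - 114q_G.
∂π_G/∂q_G = 229 - q_O - 2q_G = 0 gives the reaction function q_G = (229 - q_O)/2.
The leader anticipates this reaction. Substituting into P = 343 - Q gives P = 457/2 - (1/2)q_O, so π_O = (457/2 - (1/2)q_O)q_O - 114q_O.
Leader FOC: 229/2 - q_O = 0, so q_O = 229/2.
Then q_G = (229 - 229/2)/2 = 229/4.
Price P = 343 - 687/4 = 685/4.
Orion's profit: (685/4 - 114)·(229/2) = 6555.1250.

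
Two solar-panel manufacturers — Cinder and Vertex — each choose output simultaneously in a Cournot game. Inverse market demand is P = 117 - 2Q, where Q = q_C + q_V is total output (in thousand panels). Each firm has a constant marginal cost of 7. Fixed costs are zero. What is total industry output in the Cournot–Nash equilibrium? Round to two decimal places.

36.67

A representative firm's profit is π_i = q_i(117 - 2Q) - 7q_i.
Setting ∂π_i/∂q_i = 0 with rivals' quantities fixed: 110 - 4q_i - 2q_j = 0.
By symmetry each firm produces the same amount; substituting q_j = q_i yields q_i = 110/6 = 55/3.
Total output Q = 55/3 + 55/3 = 110/3.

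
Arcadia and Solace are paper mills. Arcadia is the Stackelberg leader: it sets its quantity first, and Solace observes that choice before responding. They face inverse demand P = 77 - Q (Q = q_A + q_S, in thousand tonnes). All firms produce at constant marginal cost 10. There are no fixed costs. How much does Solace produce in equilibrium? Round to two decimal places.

Solve by backward induction. Given q_A, the follower Solace maximises π_S = (77 - q_A - q_S)q_S - 10q_S.
Follower FOC: 67 - q_A - 2q_S = 0, so q_S(q_A) = (67 - q_A)/2.
The leader anticipates this reaction. Substituting into P = 77 - Q gives P = 87/2 - (1/2)q_A, so π_A = (87/2 - (1/2)q_A)q_A - 10q_A.
Leader FOC: 67/2 - q_A = 0, so q_A = 67/2.
Then q_S = (67 - 67/2)/2 = 67/4.

16.75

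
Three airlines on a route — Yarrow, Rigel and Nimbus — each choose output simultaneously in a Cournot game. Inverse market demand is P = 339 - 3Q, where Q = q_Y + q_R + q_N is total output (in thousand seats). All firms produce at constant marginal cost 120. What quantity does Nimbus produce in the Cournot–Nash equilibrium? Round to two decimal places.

18.25

Each firm earns π_i = (339 - 3Q)q_i - 120q_i.
First-order condition (treating rivals' output as given): 219 - 6q_i - 3·Σ_{j≠i} q_j = 0.
By symmetry each firm produces the same amount; substituting Σ_{j≠i} q_j = 2q_i yields q_i = 219/12 = 73/4.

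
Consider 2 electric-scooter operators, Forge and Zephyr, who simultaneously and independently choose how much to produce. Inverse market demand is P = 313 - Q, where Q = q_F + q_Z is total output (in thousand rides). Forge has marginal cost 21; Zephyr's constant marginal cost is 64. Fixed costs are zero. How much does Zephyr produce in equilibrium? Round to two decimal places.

68.67

Forge's profit: π_F = (313 - Q)q_F - (21q_F). Setting ∂π_F/∂q_F = 0: 292 - 2q_F - (q_Z) = 0.
Zephyr's profit: π_Z = (313 - Q)q_Z - (64q_Z). Setting ∂π_Z/∂q_Z = 0: 249 - 2q_Z - (q_F) = 0.
So q_F = (292 - q_Z)/2 and q_Z = (249 - q_F)/2.
Substituting one into the other gives q_F = 335/3 and q_Z = 206/3.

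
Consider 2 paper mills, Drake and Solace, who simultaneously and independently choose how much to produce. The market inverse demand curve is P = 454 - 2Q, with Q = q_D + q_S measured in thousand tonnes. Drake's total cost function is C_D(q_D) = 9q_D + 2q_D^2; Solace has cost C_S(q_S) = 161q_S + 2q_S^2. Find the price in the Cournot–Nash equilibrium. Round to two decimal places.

Drake's profit: π_D = (454 - 2Q)q_D - (9q_D + 2q_D²). Setting ∂π_D/∂q_D = 0: 445 - 8q_D - 2(q_S) = 0.
Solace's profit: π_S = (454 - 2Q)q_S - (161q_S + 2q_S²). Setting ∂π_S/∂q_S = 0: 293 - 8q_S - 2(q_D) = 0.
Rearranging gives the reaction functions q_D = (445 - 2q_S)/8 and q_S = (293 - 2q_D)/8.
Solving the pair: q_D = 1487/30, q_S = 727/30.
Total output Q = 369/5, so price P = 454 - 2·(369/5) = 1532/5.

306.40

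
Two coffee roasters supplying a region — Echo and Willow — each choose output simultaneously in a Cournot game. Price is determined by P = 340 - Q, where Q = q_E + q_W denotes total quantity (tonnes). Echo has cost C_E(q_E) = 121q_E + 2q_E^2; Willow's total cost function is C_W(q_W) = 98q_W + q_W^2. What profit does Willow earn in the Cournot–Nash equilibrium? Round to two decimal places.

5747.78

Echo's profit: π_E = (340 - Q)q_E - (121q_E + 2q_E²). Setting ∂π_E/∂q_E = 0: 219 - 6q_E - (q_W) = 0.
Willow's first-order condition: 242 - 4q_W - (q_E) = 0.
Rearranging gives the reaction functions q_E = (219 - q_W)/6 and q_W = (242 - q_E)/4.
Substituting one into the other gives q_E = 634/23 and q_W = 1233/23.
Price P = 340 - 1867/23 = 258.8261.
Willow's profit: 258.8261·(1233/23) - 98·(1233/23) - (1233/23)² = 5747.7845.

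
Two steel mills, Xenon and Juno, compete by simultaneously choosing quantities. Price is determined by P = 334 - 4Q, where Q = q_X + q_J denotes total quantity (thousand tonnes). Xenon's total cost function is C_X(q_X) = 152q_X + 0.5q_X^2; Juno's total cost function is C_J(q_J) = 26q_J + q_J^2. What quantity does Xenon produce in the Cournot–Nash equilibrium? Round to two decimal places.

7.95

Xenon's profit: π_X = (334 - 4Q)q_X - (152q_X + (1/2)q_X²). Setting ∂π_X/∂q_X = 0: 182 - 9q_X - 4(q_J) = 0.
Juno's first-order condition: 308 - 10q_J - 4(q_X) = 0.
Rearranging gives the reaction functions q_X = (182 - 4q_J)/9 and q_J = (308 - 4q_X)/10.
Solving the pair: q_X = 294/37, q_J = 1022/37.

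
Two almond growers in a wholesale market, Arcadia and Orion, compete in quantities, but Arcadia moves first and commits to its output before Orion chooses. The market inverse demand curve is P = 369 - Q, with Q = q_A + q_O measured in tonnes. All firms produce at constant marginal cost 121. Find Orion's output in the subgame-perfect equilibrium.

62

Solve by backward induction. Given q_A, the follower Orion maximises π_O = (369 - q_A - q_O)q_O - 121q_O.
∂π_O/∂q_O = 248 - q_A - 2q_O = 0 gives the reaction function q_O = (248 - q_A)/2.
Arcadia substitutes q_O(q_A) into its own profit: π_A = q_A(369 - q_A - (248 - q_A)/2) - 121q_A = (245 - (1/2)q_A)q_A - 121q_A.
Leader FOC: 124 - q_A = 0, so q_A = 124.
Then q_O = (248 - 124)/2 = 62.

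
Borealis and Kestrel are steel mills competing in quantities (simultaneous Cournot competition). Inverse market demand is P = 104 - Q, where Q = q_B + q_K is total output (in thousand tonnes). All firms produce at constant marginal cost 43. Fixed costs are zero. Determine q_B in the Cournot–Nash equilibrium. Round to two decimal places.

Each firm earns π_i = (104 - Q)q_i - 43q_i.
Setting ∂π_i/∂q_i = 0 with rivals' quantities fixed: 61 - 2q_i - q_j = 0.
By symmetry each firm produces the same amount; substituting q_j = q_i yields q_i = 61/3.

20.33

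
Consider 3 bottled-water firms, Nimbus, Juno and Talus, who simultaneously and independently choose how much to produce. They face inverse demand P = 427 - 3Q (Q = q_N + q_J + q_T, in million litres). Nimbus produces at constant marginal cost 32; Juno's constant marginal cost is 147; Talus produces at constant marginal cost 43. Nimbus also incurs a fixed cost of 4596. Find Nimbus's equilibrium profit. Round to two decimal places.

Nimbus's profit: π_N = (427 - 3Q)q_N - (32q_N). Setting ∂π_N/∂q_N = 0: 395 - 6q_N - 3(q_J + q_T) = 0.
Juno's first-order condition: 280 - 6q_J - 3(q_N + q_T) = 0.
Talus's first-order condition: 384 - 6q_T - 3(q_N + q_J) = 0.
Adding the 3 first-order conditions: 1059 − 12Q = 0, so Q = 353/4.
Back-substituting: q_N = (395 − 1059/4)/3 = 521/12, q_J = (280 − 1059/4)/3 = 61/12, q_T = (384 − 1059/4)/3 = 159/4.
Price P = 427 - 3·(353/4) = 649/4.
Nimbus's profit: (649/4 - 32)·(521/12) - 4596 = 1059.0208.

1059.02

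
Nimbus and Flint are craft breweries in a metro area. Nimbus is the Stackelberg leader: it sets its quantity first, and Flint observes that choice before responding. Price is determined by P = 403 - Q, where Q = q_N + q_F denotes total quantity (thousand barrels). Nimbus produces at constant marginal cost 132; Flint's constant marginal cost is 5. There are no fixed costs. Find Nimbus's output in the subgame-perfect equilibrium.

72

The follower Flint best-responds to any q_N: π_F = (403 - Q)q_F - 5q_F.
∂π_F/∂q_F = 398 - q_N - 2q_F = 0 gives the reaction function q_F = (398 - q_N)/2.
Nimbus substitutes q_F(q_N) into its own profit: π_N = q_N(403 - q_N - (398 - q_N)/2) - 132q_N = (204 - (1/2)q_N)q_N - 132q_N.
Maximising: ∂π_N/∂q_N = 72 - q_N = 0, giving q_N = 72.
Then q_F = (398 - 72)/2 = 163.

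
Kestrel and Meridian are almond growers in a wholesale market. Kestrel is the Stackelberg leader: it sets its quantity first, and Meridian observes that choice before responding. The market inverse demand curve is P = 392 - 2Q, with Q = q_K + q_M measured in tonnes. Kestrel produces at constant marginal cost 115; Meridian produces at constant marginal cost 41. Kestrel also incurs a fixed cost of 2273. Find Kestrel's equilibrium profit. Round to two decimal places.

302.56

Solve by backward induction. Given q_K, the follower Meridian maximises π_M = (392 - 2q_K - 2q_M)q_M - 41q_M.
Follower FOC: 351 - 2q_K - 4q_M = 0, so q_M(q_K) = (351 - 2q_K)/4.
Kestrel substitutes q_M(q_K) into its own profit: π_K = q_K(392 - 2q_K - (351 - 2q_K)/2) - 115q_K = (433/2 - q_K)q_K - 115q_K.
Leader FOC: 203/2 - 2q_K = 0, so q_K = 203/4.
Then q_M = (351 - 2·(203/4))/4 = 499/8.
Price P = 392 - 2·(905/8) = 663/4.
Kestrel's profit: (663/4 - 115)·(203/4) - 2273 = 302.5625.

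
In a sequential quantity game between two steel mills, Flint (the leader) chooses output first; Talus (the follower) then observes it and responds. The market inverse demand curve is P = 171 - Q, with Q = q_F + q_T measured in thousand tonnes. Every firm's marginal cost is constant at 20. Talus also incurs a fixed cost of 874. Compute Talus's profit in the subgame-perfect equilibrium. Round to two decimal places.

The follower Talus best-responds to any q_F: π_T = (171 - Q)q_T - 20q_T.
Setting the follower's marginal profit to zero, 151 - q_F - 2q_T = 0, i.e. q_T = (151 - q_F)/2.
The leader anticipates this reaction. Substituting into P = 171 - Q gives P = 191/2 - (1/2)q_F, so π_F = (191/2 - (1/2)q_F)q_F - 20q_F.
Leader FOC: 151/2 - q_F = 0, so q_F = 151/2.
Then q_T = (151 - 151/2)/2 = 151/4.
Price P = 171 - 453/4 = 231/4.
Talus's profit: (231/4 - 20)·(151/4) - 874 = 551.0625.

551.06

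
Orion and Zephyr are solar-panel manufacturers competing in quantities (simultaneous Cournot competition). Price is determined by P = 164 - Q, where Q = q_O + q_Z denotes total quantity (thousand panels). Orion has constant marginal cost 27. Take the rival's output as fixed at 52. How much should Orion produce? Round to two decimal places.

42.50

With the rival's output fixed at 52, Orion's profit is π_O = (164 - 52 - q_O)q_O - (27q_O) = (112 - q_O)q_O - (27q_O).
∂π_O/∂q_O = 85 - 2q_O = 0, so q_O = 85/2.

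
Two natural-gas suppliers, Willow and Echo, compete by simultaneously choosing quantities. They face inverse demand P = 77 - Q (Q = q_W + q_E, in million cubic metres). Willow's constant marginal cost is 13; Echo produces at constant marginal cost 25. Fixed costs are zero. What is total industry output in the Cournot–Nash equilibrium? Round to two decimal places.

Willow's profit: π_W = (77 - Q)q_W - (13q_W). Setting ∂π_W/∂q_W = 0: 64 - 2q_W - (q_E) = 0.
Echo's first-order condition: 52 - 2q_E - (q_W) = 0.
Best responses: q_W = (64 - q_E)/2, q_E = (52 - q_W)/2.
Substituting one into the other gives q_W = 76/3 and q_E = 40/3.
Total output Q = 76/3 + 40/3 = 116/3.

38.67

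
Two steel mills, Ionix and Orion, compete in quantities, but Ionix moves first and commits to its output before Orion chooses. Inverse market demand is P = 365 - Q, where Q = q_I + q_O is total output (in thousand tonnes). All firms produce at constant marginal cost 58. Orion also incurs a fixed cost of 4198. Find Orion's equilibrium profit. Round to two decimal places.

Solve by backward induction. Given q_I, the follower Orion maximises π_O = (365 - q_I - q_O)q_O - 58q_O.
Setting the follower's marginal profit to zero, 307 - q_I - 2q_O = 0, i.e. q_O = (307 - q_I)/2.
Ionix substitutes q_O(q_I) into its own profit: π_I = q_I(365 - q_I - (307 - q_I)/2) - 58q_I = (423/2 - (1/2)q_I)q_I - 58q_I.
The leader's first-order condition 307/2 - q_I = 0 yields q_I = 307/2.
Then q_O = (307 - 307/2)/2 = 307/4.
Price P = 365 - 921/4 = 539/4.
Orion's profit: (539/4 - 58)·(307/4) - 4198 = 1692.5625.

1692.56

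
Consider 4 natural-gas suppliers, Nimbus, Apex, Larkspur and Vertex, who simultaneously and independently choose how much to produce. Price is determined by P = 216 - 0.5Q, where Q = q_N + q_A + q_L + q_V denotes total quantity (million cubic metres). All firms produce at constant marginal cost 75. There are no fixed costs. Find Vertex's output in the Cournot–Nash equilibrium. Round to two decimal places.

56.40

A representative firm's profit is π_i = q_i(216 - 0.5Q) - 75q_i.
Setting ∂π_i/∂q_i = 0 with rivals' quantities fixed: 141 - q_i - (1/2)·Σ_{j≠i} q_j = 0.
By symmetry each firm produces the same amount; substituting Σ_{j≠i} q_j = 3q_i yields q_i = 141/(5/2) = 282/5.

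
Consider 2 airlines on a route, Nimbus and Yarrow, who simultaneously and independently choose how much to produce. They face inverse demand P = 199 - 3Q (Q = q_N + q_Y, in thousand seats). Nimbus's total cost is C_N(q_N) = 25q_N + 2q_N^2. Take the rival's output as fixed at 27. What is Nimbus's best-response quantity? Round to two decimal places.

9.30

With the rival's output fixed at 27, Nimbus's profit is π_N = (199 - 3·27 - 3q_N)q_N - (25q_N + 2q_N²) = (118 - 3q_N)q_N - (25q_N + 2q_N²).
∂π_N/∂q_N = 93 - 10q_N = 0, so q_N = 93/10.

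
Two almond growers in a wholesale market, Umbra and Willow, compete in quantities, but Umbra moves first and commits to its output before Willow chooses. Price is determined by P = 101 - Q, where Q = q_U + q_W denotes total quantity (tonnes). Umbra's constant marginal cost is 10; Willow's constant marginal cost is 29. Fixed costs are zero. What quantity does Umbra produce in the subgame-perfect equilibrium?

Solve by backward induction. Given q_U, the follower Willow maximises π_W = (101 - q_U - q_W)q_W - 29q_W.
Setting the follower's marginal profit to zero, 72 - q_U - 2q_W = 0, i.e. q_W = (72 - q_U)/2.
Umbra substitutes q_W(q_U) into its own profit: π_U = q_U(101 - q_U - (72 - q_U)/2) - 10q_U = (65 - (1/2)q_U)q_U - 10q_U.
The leader's first-order condition 55 - q_U = 0 yields q_U = 55.
Then q_W = (72 - 55)/2 = 17/2.

55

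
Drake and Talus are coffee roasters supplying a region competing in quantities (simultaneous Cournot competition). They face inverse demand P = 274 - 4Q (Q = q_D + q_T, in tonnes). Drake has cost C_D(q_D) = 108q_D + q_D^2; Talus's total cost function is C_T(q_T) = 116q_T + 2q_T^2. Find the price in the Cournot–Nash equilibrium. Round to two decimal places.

Drake's profit: π_D = (274 - 4Q)q_D - (108q_D + q_D²). Setting ∂π_D/∂q_D = 0: 166 - 10q_D - 4(q_T) = 0.
Talus's first-order condition: 158 - 12q_T - 4(q_D) = 0.
Best responses: q_D = (166 - 4q_T)/10, q_T = (158 - 4q_D)/12.
Substituting one into the other gives q_D = 170/13 and q_T = 229/26.
Total output Q = 569/26, so price P = 274 - 4·(569/26) = 186.4615.

186.46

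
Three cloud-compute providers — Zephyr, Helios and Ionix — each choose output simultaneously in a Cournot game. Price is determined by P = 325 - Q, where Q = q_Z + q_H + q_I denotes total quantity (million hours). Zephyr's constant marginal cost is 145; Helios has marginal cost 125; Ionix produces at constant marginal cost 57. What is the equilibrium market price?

Zephyr's profit: π_Z = (325 - Q)q_Z - (145q_Z). Setting ∂π_Z/∂q_Z = 0: 180 - 2q_Z - (q_H + q_I) = 0.
Helios's first-order condition: 200 - 2q_H - (q_Z + q_I) = 0.
Ionix's first-order condition: 268 - 2q_I - (q_Z + q_H) = 0.
Summing all 3 equations gives 648 − 4Q = 0, hence Q = 162.
Back-substituting: q_Z = (180 − 162) = 18, q_H = (200 − 162) = 38, q_I = (268 − 162) = 106.
Total output Q = 162, so price P = 325 - 162 = 163.

163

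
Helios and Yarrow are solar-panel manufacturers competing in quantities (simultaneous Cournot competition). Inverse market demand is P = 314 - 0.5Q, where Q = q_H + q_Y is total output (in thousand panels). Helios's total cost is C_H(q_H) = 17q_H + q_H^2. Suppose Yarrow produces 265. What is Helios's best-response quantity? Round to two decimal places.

54.83

With the rival's output fixed at 265, Helios's profit is π_H = (314 - (1/2)·265 - (1/2)q_H)q_H - (17q_H + q_H²) = (363/2 - (1/2)q_H)q_H - (17q_H + q_H²).
∂π_H/∂q_H = 329/2 - 3q_H = 0, so q_H = 329/6.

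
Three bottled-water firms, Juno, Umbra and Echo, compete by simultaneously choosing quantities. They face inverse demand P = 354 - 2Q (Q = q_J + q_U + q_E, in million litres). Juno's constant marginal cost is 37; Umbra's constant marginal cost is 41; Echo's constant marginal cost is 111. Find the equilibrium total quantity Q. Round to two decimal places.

109.13

Juno's profit: π_J = (354 - 2Q)q_J - (37q_J). Setting ∂π_J/∂q_J = 0: 317 - 4q_J - 2(q_U + q_E) = 0.
Umbra's profit: π_U = (354 - 2Q)q_U - (41q_U). Setting ∂π_U/∂q_U = 0: 313 - 4q_U - 2(q_J + q_E) = 0.
Echo's profit: π_E = (354 - 2Q)q_E - (111q_E). Setting ∂π_E/∂q_E = 0: 243 - 4q_E - 2(q_J + q_U) = 0.
Adding the 3 conditions: 873 − 4Q − 4Q = 0, i.e. Q = 873/8.
Back-substituting: q_J = (317 − 873/4)/2 = 395/8, q_U = (313 − 873/4)/2 = 379/8, q_E = (243 − 873/4)/2 = 99/8.
Total output Q = 395/8 + 379/8 + 99/8 = 873/8.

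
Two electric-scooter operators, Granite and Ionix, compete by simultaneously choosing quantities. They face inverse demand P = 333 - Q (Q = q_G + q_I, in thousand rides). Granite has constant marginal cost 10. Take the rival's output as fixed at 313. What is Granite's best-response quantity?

5

With the rival's output fixed at 313, Granite's profit is π_G = (333 - 313 - q_G)q_G - (10q_G) = (20 - q_G)q_G - (10q_G).
∂π_G/∂q_G = 10 - 2q_G = 0, so q_G = 5.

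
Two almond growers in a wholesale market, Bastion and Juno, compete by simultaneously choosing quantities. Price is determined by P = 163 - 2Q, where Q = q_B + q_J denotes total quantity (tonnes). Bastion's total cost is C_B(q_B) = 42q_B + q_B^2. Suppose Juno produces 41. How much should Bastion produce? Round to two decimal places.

6.50

With the rival's output fixed at 41, Bastion's profit is π_B = (163 - 2·41 - 2q_B)q_B - (42q_B + q_B²) = (81 - 2q_B)q_B - (42q_B + q_B²).
∂π_B/∂q_B = 39 - 6q_B = 0, so q_B = 13/2.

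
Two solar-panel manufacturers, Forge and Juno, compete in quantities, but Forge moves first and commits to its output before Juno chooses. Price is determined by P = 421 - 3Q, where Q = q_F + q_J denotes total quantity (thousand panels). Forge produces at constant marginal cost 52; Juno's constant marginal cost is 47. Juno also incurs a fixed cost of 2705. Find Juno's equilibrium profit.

The follower Juno best-responds to any q_F: π_J = (421 - 3Q)q_J - 47q_J.
Follower FOC: 374 - 3q_F - 6q_J = 0, so q_J(q_F) = (374 - 3q_F)/6.
Forge substitutes q_J(q_F) into its own profit: π_F = q_F(421 - 3q_F - (374 - 3q_F)/2) - 52q_F = (234 - (3/2)q_F)q_F - 52q_F.
Maximising: ∂π_F/∂q_F = 182 - 3q_F = 0, giving q_F = 182/3.
Then q_J = (374 - 3·(182/3))/6 = 32.
Price P = 421 - 3·(278/3) = 143.
Juno's profit: (143 - 47)·32 - 2705 = 367.

367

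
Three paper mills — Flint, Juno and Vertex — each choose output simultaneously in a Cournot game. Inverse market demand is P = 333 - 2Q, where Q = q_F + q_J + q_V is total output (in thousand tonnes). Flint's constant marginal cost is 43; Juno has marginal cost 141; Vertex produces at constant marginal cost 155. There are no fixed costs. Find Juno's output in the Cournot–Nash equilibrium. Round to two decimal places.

Flint's profit: π_F = (333 - 2Q)q_F - (43q_F). Setting ∂π_F/∂q_F = 0: 290 - 4q_F - 2(q_J + q_V) = 0.
Juno's profit: π_J = (333 - 2Q)q_J - (141q_J). Setting ∂π_J/∂q_J = 0: 192 - 4q_J - 2(q_F + q_V) = 0.
Vertex's first-order condition: 178 - 4q_V - 2(q_F + q_J) = 0.
Adding the 3 conditions: 660 − 4Q − 4Q = 0, i.e. Q = 165/2.
Back-substituting: q_F = (290 − 165)/2 = 125/2, q_J = (192 − 165)/2 = 27/2, q_V = (178 − 165)/2 = 13/2.

13.50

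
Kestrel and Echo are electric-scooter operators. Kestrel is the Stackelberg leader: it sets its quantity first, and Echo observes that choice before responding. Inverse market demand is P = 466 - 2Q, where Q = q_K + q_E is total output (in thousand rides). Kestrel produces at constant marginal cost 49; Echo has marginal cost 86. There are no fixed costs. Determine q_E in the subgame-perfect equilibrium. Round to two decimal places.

The follower Echo best-responds to any q_K: π_E = (466 - 2Q)q_E - 86q_E.
Setting the follower's marginal profit to zero, 380 - 2q_K - 4q_E = 0, i.e. q_E = (380 - 2q_K)/4.
The leader anticipates this reaction. Substituting into P = 466 - 2Q gives P = 276 - q_K, so π_K = (276 - q_K)q_K - 49q_K.
The leader's first-order condition 227 - 2q_K = 0 yields q_K = 227/2.
Then q_E = (380 - 2·(227/2))/4 = 153/4.

38.25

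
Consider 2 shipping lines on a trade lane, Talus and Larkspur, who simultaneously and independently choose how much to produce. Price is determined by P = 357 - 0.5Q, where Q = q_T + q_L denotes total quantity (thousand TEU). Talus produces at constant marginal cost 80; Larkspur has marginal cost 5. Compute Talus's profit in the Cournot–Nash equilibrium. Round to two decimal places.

Talus's profit: π_T = (357 - 0.5Q)q_T - (80q_T). Setting ∂π_T/∂q_T = 0: 277 - q_T - (1/2)(q_L) = 0.
Larkspur's profit: π_L = (357 - 0.5Q)q_L - (5q_L). Setting ∂π_L/∂q_L = 0: 352 - q_L - (1/2)(q_T) = 0.
Best responses: q_T = (277 - (1/2)q_L), q_L = (352 - (1/2)q_T).
Solving the pair: q_T = 404/3, q_L = 854/3.
Price P = 357 - (1/2)·(1258/3) = 442/3.
Talus's profit: (442/3 - 80)·(404/3) = 9067.5556.

9067.56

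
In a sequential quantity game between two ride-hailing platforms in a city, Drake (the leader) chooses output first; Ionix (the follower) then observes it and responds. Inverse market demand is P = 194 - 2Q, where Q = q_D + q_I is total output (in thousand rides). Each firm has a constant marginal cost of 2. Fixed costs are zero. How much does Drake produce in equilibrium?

48

The follower Ionix best-responds to any q_D: π_I = (194 - 2Q)q_I - 2q_I.
Follower FOC: 192 - 2q_D - 4q_I = 0, so q_I(q_D) = (192 - 2q_D)/4.
The leader anticipates this reaction. Substituting into P = 194 - 2Q gives P = 98 - q_D, so π_D = (98 - q_D)q_D - 2q_D.
Leader FOC: 96 - 2q_D = 0, so q_D = 48.
Then q_I = (192 - 2·48)/4 = 24.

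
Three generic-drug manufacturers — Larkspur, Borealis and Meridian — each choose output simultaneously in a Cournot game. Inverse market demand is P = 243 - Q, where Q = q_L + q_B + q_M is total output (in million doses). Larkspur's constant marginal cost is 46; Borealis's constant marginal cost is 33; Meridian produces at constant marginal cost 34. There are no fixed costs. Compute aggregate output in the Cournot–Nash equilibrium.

Larkspur's profit: π_L = (243 - Q)q_L - (46q_L). Setting ∂π_L/∂q_L = 0: 197 - 2q_L - (q_B + q_M) = 0.
Borealis's first-order condition: 210 - 2q_B - (q_L + q_M) = 0.
Meridian's profit: π_M = (243 - Q)q_M - (34q_M). Setting ∂π_M/∂q_M = 0: 209 - 2q_M - (q_L + q_B) = 0.
Summing all 3 equations gives 616 − 4Q = 0, hence Q = 154.
Back-substituting: q_L = (197 − 154) = 43, q_B = (210 − 154) = 56, q_M = (209 − 154) = 55.
Total output Q = 43 + 56 + 55 = 154.

154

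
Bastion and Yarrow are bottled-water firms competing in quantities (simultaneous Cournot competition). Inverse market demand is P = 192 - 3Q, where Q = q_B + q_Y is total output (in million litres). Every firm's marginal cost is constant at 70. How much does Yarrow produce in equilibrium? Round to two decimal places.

A representative firm's profit is π_i = q_i(192 - 3Q) - 70q_i.
First-order condition (treating rivals' output as given): 122 - 6q_i - 3q_j = 0.
With identical firms every q_j equals q_i, so q_j = q_i and 122 = 9q_i, giving q_i = 122/9.

13.56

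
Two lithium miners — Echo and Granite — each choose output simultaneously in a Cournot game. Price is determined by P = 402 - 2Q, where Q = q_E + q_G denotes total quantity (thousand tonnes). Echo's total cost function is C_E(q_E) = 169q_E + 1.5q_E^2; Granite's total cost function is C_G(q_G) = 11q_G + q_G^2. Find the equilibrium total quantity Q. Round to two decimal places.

75.97

Echo's profit: π_E = (402 - 2Q)q_E - (169q_E + (3/2)q_E²). Setting ∂π_E/∂q_E = 0: 233 - 7q_E - 2(q_G) = 0.
Granite's first-order condition: 391 - 6q_G - 2(q_E) = 0.
Rearranging gives the reaction functions q_E = (233 - 2q_G)/7 and q_G = (391 - 2q_E)/6.
Substituting one into the other gives q_E = 308/19 and q_G = 59.7632.
Total output Q = 308/19 + 59.7632 = 75.9737.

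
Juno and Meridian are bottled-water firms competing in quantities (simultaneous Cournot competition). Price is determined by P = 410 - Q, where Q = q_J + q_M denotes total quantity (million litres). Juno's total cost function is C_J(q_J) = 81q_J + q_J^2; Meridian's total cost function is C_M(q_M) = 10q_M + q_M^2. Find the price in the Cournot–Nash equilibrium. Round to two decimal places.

Juno's profit: π_J = (410 - Q)q_J - (81q_J + q_J²). Setting ∂π_J/∂q_J = 0: 329 - 4q_J - (q_M) = 0.
Meridian's profit: π_M = (410 - Q)q_M - (10q_M + q_M²). Setting ∂π_M/∂q_M = 0: 400 - 4q_M - (q_J) = 0.
Best responses: q_J = (329 - q_M)/4, q_M = (400 - q_J)/4.
Substituting one into the other gives q_J = 916/15 and q_M = 1271/15.
Total output Q = 729/5, so price P = 410 - 729/5 = 1321/5.

264.20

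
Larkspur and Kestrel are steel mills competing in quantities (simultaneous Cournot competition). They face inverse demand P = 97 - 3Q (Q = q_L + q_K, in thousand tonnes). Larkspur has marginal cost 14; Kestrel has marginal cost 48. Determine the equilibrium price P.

53

Larkspur's profit: π_L = (97 - 3Q)q_L - (14q_L). Setting ∂π_L/∂q_L = 0: 83 - 6q_L - 3(q_K) = 0.
Kestrel's profit: π_K = (97 - 3Q)q_K - (48q_K). Setting ∂π_K/∂q_K = 0: 49 - 6q_K - 3(q_L) = 0.
Best responses: q_L = (83 - 3q_K)/6, q_K = (49 - 3q_L)/6.
Substituting one into the other gives q_L = 13 and q_K = 5/3.
Total output Q = 44/3, so price P = 97 - 3·(44/3) = 53.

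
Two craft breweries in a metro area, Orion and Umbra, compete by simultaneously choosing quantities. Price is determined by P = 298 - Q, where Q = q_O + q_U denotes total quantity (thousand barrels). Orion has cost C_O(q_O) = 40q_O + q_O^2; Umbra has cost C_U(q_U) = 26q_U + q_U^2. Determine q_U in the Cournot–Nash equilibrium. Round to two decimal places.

Orion's profit: π_O = (298 - Q)q_O - (40q_O + q_O²). Setting ∂π_O/∂q_O = 0: 258 - 4q_O - (q_U) = 0.
Umbra's first-order condition: 272 - 4q_U - (q_O) = 0.
Rearranging gives the reaction functions q_O = (258 - q_U)/4 and q_U = (272 - q_O)/4.
Substituting one into the other gives q_O = 152/3 and q_U = 166/3.

55.33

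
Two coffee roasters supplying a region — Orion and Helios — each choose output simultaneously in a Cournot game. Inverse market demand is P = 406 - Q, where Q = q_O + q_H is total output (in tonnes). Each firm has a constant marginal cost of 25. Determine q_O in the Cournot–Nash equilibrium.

127

A representative firm's profit is π_i = q_i(406 - Q) - 25q_i.
First-order condition (treating rivals' output as given): 381 - 2q_i - q_j = 0.
By symmetry each firm produces the same amount; substituting q_j = q_i yields q_i = 381/3 = 127.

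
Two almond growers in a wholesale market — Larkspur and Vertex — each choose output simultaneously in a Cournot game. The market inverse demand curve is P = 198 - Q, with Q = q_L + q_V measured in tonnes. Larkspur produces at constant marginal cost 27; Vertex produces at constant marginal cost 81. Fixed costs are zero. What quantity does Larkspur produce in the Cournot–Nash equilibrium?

Larkspur's profit: π_L = (198 - Q)q_L - (27q_L). Setting ∂π_L/∂q_L = 0: 171 - 2q_L - (q_V) = 0.
Vertex's profit: π_V = (198 - Q)q_V - (81q_V). Setting ∂π_V/∂q_V = 0: 117 - 2q_V - (q_L) = 0.
Rearranging gives the reaction functions q_L = (171 - q_V)/2 and q_V = (117 - q_L)/2.
Substituting one into the other gives q_L = 75 and q_V = 21.

75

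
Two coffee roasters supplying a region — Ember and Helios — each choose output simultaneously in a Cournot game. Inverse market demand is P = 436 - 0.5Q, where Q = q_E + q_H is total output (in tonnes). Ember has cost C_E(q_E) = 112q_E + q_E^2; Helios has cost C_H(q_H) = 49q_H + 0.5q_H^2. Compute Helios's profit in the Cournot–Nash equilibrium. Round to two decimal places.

30185.29

Ember's profit: π_E = (436 - 0.5Q)q_E - (112q_E + q_E²). Setting ∂π_E/∂q_E = 0: 324 - 3q_E - (1/2)(q_H) = 0.
Helios's first-order condition: 387 - 2q_H - (1/2)(q_E) = 0.
Best responses: q_E = (324 - (1/2)q_H)/3, q_H = (387 - (1/2)q_E)/2.
Substituting one into the other gives q_E = 1818/23 and q_H = 173.7391.
Price P = 436 - (1/2)·252.7826 = 309.6087.
Helios's profit: 309.6087·173.7391 - 49·173.7391 - (1/2)·173.7391² = 30185.2854.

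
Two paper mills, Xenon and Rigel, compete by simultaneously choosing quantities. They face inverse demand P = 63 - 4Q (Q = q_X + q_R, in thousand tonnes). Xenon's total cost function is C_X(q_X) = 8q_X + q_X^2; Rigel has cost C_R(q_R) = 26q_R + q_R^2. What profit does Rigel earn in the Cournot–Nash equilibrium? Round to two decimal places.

15.94

Xenon's profit: π_X = (63 - 4Q)q_X - (8q_X + q_X²). Setting ∂π_X/∂q_X = 0: 55 - 10q_X - 4(q_R) = 0.
Rigel's profit: π_R = (63 - 4Q)q_R - (26q_R + q_R²). Setting ∂π_R/∂q_R = 0: 37 - 10q_R - 4(q_X) = 0.
Rearranging gives the reaction functions q_X = (55 - 4q_R)/10 and q_R = (37 - 4q_X)/10.
Solving the pair: q_X = 67/14, q_R = 25/14.
Price P = 63 - 4·(46/7) = 257/7.
Rigel's profit: (257/7)·(25/14) - 26·(25/14) - (25/14)² = 15.9439.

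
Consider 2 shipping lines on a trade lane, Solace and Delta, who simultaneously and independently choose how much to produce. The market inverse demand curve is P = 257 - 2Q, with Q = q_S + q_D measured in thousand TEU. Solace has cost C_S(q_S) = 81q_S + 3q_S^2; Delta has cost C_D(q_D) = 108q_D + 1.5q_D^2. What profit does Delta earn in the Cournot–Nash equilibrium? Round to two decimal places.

1040.55

Solace's profit: π_S = (257 - 2Q)q_S - (81q_S + 3q_S²). Setting ∂π_S/∂q_S = 0: 176 - 10q_S - 2(q_D) = 0.
Delta's profit: π_D = (257 - 2Q)q_D - (108q_D + (3/2)q_D²). Setting ∂π_D/∂q_D = 0: 149 - 7q_D - 2(q_S) = 0.
Rearranging gives the reaction functions q_S = (176 - 2q_D)/10 and q_D = (149 - 2q_S)/7.
Substituting one into the other gives q_S = 467/33 and q_D = 569/33.
Price P = 257 - 2·(1036/33) = 194.2121.
Delta's profit: 194.2121·(569/33) - 108·(569/33) - (3/2)(569/33)² = 1040.5542.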